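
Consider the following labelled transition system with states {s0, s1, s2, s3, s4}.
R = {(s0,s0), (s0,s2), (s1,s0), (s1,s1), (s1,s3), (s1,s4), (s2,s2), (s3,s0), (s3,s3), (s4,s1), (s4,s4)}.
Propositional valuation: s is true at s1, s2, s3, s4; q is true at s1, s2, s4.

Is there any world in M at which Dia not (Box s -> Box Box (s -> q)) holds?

Yes

Recall that Box ψ holds at a world iff ψ holds at every accessible world, and Dia ψ holds iff ψ holds at some accessible world.
Let φ = Dia not (Box s -> Box Box (s -> q)). Evaluate φ at each world:
  s0 (successors {s0, s2}): φ is false.
  s1 (successors {s0, s1, s3, s4}): φ is true.
  s2 (successors {s2}): φ is false.
  s3 (successors {s0, s3}): φ is false.
  s4 (successors {s1, s4}): φ is true.
Detail at s1 (witness):
  At s1: Dia not (Box s -> Box Box (s -> q)) requires not (Box s -> Box Box (s -> q)) at some successor in {s0, s1, s3, s4}.
    not (Box s -> Box Box (s -> q)) holds at s4, so Dia not (Box s -> Box Box (s -> q)) is true at s1.
      At s4: Box s -> Box Box (s -> q) is false, so not (Box s -> Box Box (s -> q)) is true.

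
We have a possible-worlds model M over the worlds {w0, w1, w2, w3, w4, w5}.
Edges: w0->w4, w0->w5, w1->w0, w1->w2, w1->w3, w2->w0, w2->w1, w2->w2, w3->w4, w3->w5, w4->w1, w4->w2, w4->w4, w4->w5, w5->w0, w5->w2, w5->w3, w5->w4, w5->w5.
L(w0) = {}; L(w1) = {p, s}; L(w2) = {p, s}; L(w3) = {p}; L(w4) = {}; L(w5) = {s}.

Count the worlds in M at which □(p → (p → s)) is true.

4

Let φ = □(p → (p → s)). Evaluate φ at each world:
  w0 (successors {w4, w5}): φ is true.
  w1 (successors {w0, w2, w3}): φ is false.
  w2 (successors {w0, w1, w2}): φ is true.
  w3 (successors {w4, w5}): φ is true.
  w4 (successors {w1, w2, w4, w5}): φ is true.
  w5 (successors {w0, w2, w3, w4, w5}): φ is false.
For instance, at w0:
  At w0: □(p → (p → s)) requires p → (p → s) at every successor {w4, w5}.
    At w4: p → (p → s) is true.
    At w5: p → (p → s) is true.
  So □(p → (p → s)) is true at w0.
Satisfying worlds: {w0, w2, w3, w4}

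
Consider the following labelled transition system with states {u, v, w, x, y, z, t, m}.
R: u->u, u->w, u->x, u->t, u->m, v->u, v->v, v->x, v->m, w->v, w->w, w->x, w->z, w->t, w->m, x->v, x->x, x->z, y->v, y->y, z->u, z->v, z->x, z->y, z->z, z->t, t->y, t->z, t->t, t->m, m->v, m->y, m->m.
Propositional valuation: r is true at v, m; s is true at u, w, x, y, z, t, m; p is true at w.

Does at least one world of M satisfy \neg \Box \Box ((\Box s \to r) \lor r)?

Yes

Let φ = \neg \Box \Box ((\Box s \to r) \lor r). Evaluate φ at each world:
  u (successors {u, w, x, t, m}): φ is true.
  v (successors {u, v, x, m}): φ is true.
  w (successors {v, w, x, z, t, m}): φ is true.
  x (successors {v, x, z}): φ is true.
  y (successors {v, y}): φ is true.
  z (successors {u, v, x, y, z, t}): φ is true.
  t (successors {y, z, t, m}): φ is true.
  m (successors {v, y, m}): φ is true.
Detail at u (witness):
  At u: \Box \Box ((\Box s \to r) \lor r) is false, so \neg \Box \Box ((\Box s \to r) \lor r) is true.
    At u: \Box \Box ((\Box s \to r) \lor r) requires \Box ((\Box s \to r) \lor r) at every successor {u, w, x, t, m}.
      \Box ((\Box s \to r) \lor r) fails at u, so \Box \Box ((\Box s \to r) \lor r) is false at u.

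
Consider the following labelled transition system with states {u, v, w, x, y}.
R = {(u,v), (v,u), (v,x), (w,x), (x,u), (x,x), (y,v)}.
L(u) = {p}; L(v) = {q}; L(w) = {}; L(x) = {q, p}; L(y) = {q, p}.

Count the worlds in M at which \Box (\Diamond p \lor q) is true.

3

Let φ = \Box (\Diamond p \lor q). Evaluate φ at each world:
  u (successors {v}): φ is true.
  v (successors {u, x}): φ is false.
  w (successors {x}): φ is true.
  x (successors {u, x}): φ is false.
  y (successors {v}): φ is true.
For instance, at y:
  At y: \Box (\Diamond p \lor q) requires \Diamond p \lor q at every successor {v}.
      At v: \Diamond p is true, q is true, so \Diamond p \lor q is true.
  So \Box (\Diamond p \lor q) is true at y.
Satisfying worlds: {u, w, y}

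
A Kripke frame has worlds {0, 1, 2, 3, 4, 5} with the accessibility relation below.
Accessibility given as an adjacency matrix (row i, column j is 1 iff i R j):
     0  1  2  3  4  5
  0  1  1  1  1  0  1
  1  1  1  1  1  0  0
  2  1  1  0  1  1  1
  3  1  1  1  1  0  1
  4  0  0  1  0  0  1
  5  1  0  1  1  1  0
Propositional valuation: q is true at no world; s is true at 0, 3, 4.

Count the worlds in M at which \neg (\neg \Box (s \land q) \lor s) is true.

0

Recall that \Box ψ holds at a world iff ψ holds at every accessible world, and \Diamond ψ holds iff ψ holds at some accessible world.
Let φ = \neg (\neg \Box (s \land q) \lor s). Evaluate φ at each world:
  0 (successors {0, 1, 2, 3, 5}): φ is false.
  1 (successors {0, 1, 2, 3}): φ is false.
  2 (successors {0, 1, 3, 4, 5}): φ is false.
  3 (successors {0, 1, 2, 3, 5}): φ is false.
  4 (successors {2, 5}): φ is false.
  5 (successors {0, 2, 3, 4}): φ is false.
For instance, at 4:
  At 4: \neg \Box (s \land q) \lor s is true, so \neg (\neg \Box (s \land q) \lor s) is false.
    At 4: \neg \Box (s \land q) is true, s is true, so \neg \Box (s \land q) \lor s is true.
      At 4: \Box (s \land q) is false, so \neg \Box (s \land q) is true.
Satisfying worlds: none.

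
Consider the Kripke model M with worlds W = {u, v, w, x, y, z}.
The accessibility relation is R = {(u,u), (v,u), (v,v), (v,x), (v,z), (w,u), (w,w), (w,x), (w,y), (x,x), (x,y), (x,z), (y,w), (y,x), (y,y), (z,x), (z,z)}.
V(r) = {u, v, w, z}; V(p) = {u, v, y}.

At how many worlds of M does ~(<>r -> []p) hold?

Let φ = ~(<>r -> []p). Evaluate φ at each world:
  u (successors {u}): φ is false.
  v (successors {u, v, x, z}): φ is true.
  w (successors {u, w, x, y}): φ is true.
  x (successors {x, y, z}): φ is true.
  y (successors {w, x, y}): φ is true.
  z (successors {x, z}): φ is true.
For instance, at x:
  At x: <>r -> []p is false, so ~(<>r -> []p) is true.
    At x: <>r is true, []p is false, so <>r -> []p is false.
      At x: <>r requires r at some successor in {x, y, z}.
        r holds at z, so <>r is true at x.
      At x: []p requires p at every successor {x, y, z}.
        p fails at x, so []p is false at x.
Satisfying worlds: {v, w, x, y, z}

5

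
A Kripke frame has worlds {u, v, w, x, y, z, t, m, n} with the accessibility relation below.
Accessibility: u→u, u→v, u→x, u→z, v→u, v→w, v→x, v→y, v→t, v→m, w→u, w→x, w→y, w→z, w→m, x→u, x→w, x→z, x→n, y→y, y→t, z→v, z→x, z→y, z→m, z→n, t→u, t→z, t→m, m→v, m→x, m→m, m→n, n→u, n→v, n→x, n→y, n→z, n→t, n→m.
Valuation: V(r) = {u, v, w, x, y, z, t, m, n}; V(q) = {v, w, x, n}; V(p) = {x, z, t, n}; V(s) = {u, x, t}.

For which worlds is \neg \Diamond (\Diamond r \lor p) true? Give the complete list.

none

Recall that \Diamond ψ holds at a world iff ψ holds at some accessible world.
Let φ = \neg \Diamond (\Diamond r \lor p). Evaluate φ at each world:
  u (successors {u, v, x, z}): φ is false.
  v (successors {u, w, x, y, t, m}): φ is false.
  w (successors {u, x, y, z, m}): φ is false.
  x (successors {u, w, z, n}): φ is false.
  y (successors {y, t}): φ is false.
  z (successors {v, x, y, m, n}): φ is false.
  t (successors {u, z, m}): φ is false.
  m (successors {v, x, m, n}): φ is false.
  n (successors {u, v, x, y, z, t, m}): φ is false.
For instance, at u:
  At u: \Diamond (\Diamond r \lor p) is true, so \neg \Diamond (\Diamond r \lor p) is false.
    At u: \Diamond (\Diamond r \lor p) requires \Diamond r \lor p at some successor in {u, v, x, z}.
      \Diamond r \lor p holds at u, so \Diamond (\Diamond r \lor p) is true at u.
Satisfying worlds: none.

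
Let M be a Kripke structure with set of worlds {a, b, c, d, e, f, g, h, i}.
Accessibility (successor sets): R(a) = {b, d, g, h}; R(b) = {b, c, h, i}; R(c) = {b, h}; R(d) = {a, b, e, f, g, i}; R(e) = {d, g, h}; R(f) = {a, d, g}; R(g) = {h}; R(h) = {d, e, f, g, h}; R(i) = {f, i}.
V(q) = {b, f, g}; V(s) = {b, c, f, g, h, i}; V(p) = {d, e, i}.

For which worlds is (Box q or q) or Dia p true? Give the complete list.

Let φ = (Box q or q) or Dia p. Evaluate φ at each world:
  a (successors {b, d, g, h}): φ is true.
  b (successors {b, c, h, i}): φ is true.
  c (successors {b, h}): φ is false.
  d (successors {a, b, e, f, g, i}): φ is true.
  e (successors {d, g, h}): φ is true.
  f (successors {a, d, g}): φ is true.
  g (successors {h}): φ is true.
  h (successors {d, e, f, g, h}): φ is true.
  i (successors {f, i}): φ is true.
For instance, at i:
  At i: Box q or q is false, Dia p is true, so (Box q or q) or Dia p is true.
    At i: Box q is false, q is false, so Box q or q is false.
      At i: Box q requires q at every successor {f, i}.
        q fails at i, so Box q is false at i.
    At i: Dia p requires p at some successor in {f, i}.
      p holds at i, so Dia p is true at i.
Satisfying worlds: {a, b, d, e, f, g, h, i}

a, b, d, e, f, g, h, i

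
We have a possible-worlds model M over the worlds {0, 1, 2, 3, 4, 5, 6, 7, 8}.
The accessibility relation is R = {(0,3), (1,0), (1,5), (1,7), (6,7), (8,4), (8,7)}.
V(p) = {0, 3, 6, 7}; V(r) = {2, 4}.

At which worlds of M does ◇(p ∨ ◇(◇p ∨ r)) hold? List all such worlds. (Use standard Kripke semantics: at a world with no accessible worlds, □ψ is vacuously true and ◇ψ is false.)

Let φ = ◇(p ∨ ◇(◇p ∨ r)). Evaluate φ at each world:
  0 (successors {3}): φ is true.
  1 (successors {0, 5, 7}): φ is true.
  2 (successors ∅): φ is false.
  3 (successors ∅): φ is false.
  4 (successors ∅): φ is false.
  5 (successors ∅): φ is false.
  6 (successors {7}): φ is true.
  7 (successors ∅): φ is false.
  8 (successors {4, 7}): φ is true.
For instance, at 0:
  At 0: ◇(p ∨ ◇(◇p ∨ r)) requires p ∨ ◇(◇p ∨ r) at some successor in {3}.
    p ∨ ◇(◇p ∨ r) holds at 3, so ◇(p ∨ ◇(◇p ∨ r)) is true at 0.
      At 3: p is true, ◇(◇p ∨ r) is false, so p ∨ ◇(◇p ∨ r) is true.
Satisfying worlds: {0, 1, 6, 8}

0, 1, 6, 8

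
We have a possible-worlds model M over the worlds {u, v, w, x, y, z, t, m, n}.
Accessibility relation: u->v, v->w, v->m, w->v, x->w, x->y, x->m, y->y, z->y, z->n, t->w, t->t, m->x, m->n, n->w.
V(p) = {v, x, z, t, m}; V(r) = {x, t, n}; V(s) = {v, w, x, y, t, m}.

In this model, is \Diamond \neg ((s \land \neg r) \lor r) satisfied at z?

No

At z: \Diamond \neg ((s \land \neg r) \lor r) requires \neg ((s \land \neg r) \lor r) at some successor in {y, n}.
  At y: \neg ((s \land \neg r) \lor r) is false.
  At n: \neg ((s \land \neg r) \lor r) is false.
So \Diamond \neg ((s \land \neg r) \lor r) is false at z.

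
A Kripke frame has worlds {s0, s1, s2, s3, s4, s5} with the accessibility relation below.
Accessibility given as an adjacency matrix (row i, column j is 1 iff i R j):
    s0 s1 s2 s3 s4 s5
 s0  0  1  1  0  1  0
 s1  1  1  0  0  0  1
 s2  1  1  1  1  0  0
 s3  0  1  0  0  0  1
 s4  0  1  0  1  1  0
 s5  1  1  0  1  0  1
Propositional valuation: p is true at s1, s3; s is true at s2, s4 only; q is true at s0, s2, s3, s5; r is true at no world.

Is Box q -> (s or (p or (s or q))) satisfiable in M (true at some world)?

Let φ = Box q -> (s or (p or (s or q))). Evaluate φ at each world:
  s0 (successors {s1, s2, s4}): φ is true.
  s1 (successors {s0, s1, s5}): φ is true.
  s2 (successors {s0, s1, s2, s3}): φ is true.
  s3 (successors {s1, s5}): φ is true.
  s4 (successors {s1, s3, s4}): φ is true.
  s5 (successors {s0, s1, s3, s5}): φ is true.
Detail at s0 (witness):
  At s0: Box q is false, s or (p or (s or q)) is true, so Box q -> (s or (p or (s or q))) is true.
    At s0: Box q requires q at every successor {s1, s2, s4}.
      q fails at s1, so Box q is false at s0.

Yes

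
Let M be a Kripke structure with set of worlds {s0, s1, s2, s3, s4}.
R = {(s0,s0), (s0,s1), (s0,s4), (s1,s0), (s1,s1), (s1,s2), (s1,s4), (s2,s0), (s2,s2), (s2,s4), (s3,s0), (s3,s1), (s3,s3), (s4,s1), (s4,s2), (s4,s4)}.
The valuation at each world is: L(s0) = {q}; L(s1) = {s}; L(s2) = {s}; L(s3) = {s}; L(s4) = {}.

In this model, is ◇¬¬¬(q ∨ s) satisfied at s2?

At s2: ◇¬¬¬(q ∨ s) requires ¬¬¬(q ∨ s) at some successor in {s0, s2, s4}.
  ¬¬¬(q ∨ s) holds at s4, so ◇¬¬¬(q ∨ s) is true at s2.

Yes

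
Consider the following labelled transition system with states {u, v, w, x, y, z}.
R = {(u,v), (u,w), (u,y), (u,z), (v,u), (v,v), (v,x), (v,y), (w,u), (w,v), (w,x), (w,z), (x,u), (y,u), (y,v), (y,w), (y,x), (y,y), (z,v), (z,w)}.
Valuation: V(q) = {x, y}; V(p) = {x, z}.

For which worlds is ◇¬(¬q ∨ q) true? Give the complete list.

none

Recall that ◇ψ holds at a world iff ψ holds at some accessible world.
Let φ = ◇¬(¬q ∨ q). Evaluate φ at each world:
  u (successors {v, w, y, z}): φ is false.
  v (successors {u, v, x, y}): φ is false.
  w (successors {u, v, x, z}): φ is false.
  x (successors {u}): φ is false.
  y (successors {u, v, w, x, y}): φ is false.
  z (successors {v, w}): φ is false.
For instance, at y:
  At y: ◇¬(¬q ∨ q) requires ¬(¬q ∨ q) at some successor in {u, v, w, x, y}.
    At u: ¬(¬q ∨ q) is false.
    At v: ¬(¬q ∨ q) is false.
    At w: ¬(¬q ∨ q) is false.
    At x: ¬(¬q ∨ q) is false.
    At y: ¬(¬q ∨ q) is false.
  So ◇¬(¬q ∨ q) is false at y.
Satisfying worlds: none.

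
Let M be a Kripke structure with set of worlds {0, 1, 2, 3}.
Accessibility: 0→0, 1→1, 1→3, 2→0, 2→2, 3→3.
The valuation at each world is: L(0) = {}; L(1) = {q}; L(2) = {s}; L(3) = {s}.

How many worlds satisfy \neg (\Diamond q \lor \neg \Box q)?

0

Let φ = \neg (\Diamond q \lor \neg \Box q). Evaluate φ at each world:
  0 (successors {0}): φ is false.
  1 (successors {1, 3}): φ is false.
  2 (successors {0, 2}): φ is false.
  3 (successors {3}): φ is false.
For instance, at 3:
  At 3: \Diamond q \lor \neg \Box q is true, so \neg (\Diamond q \lor \neg \Box q) is false.
    At 3: \Diamond q is false, \neg \Box q is true, so \Diamond q \lor \neg \Box q is true.
      At 3: \Diamond q requires q at some successor in {3}.
        At 3: q is false.
      So \Diamond q is false at 3.
      At 3: \Box q is false, so \neg \Box q is true.
Satisfying worlds: none.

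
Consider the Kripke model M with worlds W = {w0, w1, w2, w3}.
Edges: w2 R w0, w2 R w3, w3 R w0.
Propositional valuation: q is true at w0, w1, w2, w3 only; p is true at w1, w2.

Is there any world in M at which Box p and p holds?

Let φ = Box p and p. Evaluate φ at each world:
  w0 (successors ∅): φ is false.
  w1 (successors ∅): φ is true.
  w2 (successors {w0, w3}): φ is false.
  w3 (successors {w0}): φ is false.
Detail at w1 (witness):
  At w1: Box p is true, p is true, so Box p and p is true.
    At w1: no accessible worlds, so Box p holds vacuously.

Yes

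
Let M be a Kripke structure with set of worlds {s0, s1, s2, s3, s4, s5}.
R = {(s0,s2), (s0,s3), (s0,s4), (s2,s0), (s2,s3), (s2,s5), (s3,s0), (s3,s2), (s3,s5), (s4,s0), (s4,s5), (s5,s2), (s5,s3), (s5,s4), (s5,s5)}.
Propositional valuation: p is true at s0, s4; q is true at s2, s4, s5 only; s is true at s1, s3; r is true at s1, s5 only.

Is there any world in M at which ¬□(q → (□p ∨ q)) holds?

Let φ = ¬□(q → (□p ∨ q)). Evaluate φ at each world:
  s0 (successors {s2, s3, s4}): φ is false.
  s1 (successors ∅): φ is false.
  s2 (successors {s0, s3, s5}): φ is false.
  s3 (successors {s0, s2, s5}): φ is false.
  s4 (successors {s0, s5}): φ is false.
  s5 (successors {s2, s3, s4, s5}): φ is false.
For instance, at s4:
  At s4: □(q → (□p ∨ q)) is true, so ¬□(q → (□p ∨ q)) is false.
    At s4: □(q → (□p ∨ q)) requires q → (□p ∨ q) at every successor {s0, s5}.
      At s0: q → (□p ∨ q) is true.
      At s5: q → (□p ∨ q) is true.
    So □(q → (□p ∨ q)) is true at s4.

No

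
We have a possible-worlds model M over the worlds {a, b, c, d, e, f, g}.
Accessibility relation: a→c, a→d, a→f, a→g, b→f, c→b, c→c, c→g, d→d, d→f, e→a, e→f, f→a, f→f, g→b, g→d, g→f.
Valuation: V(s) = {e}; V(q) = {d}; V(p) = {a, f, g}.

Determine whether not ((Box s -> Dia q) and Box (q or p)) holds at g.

At g: (Box s -> Dia q) and Box (q or p) is false, so not ((Box s -> Dia q) and Box (q or p)) is true.
  At g: Box s -> Dia q is true, Box (q or p) is false, so (Box s -> Dia q) and Box (q or p) is false.
    At g: Box s is false, Dia q is true, so Box s -> Dia q is true.
      At g: Box s requires s at every successor {b, d, f}.
        s fails at b, so Box s is false at g.
      At g: Dia q requires q at some successor in {b, d, f}.
        q holds at d, so Dia q is true at g.
    At g: Box (q or p) requires q or p at every successor {b, d, f}.
      q or p fails at b, so Box (q or p) is false at g.

Yes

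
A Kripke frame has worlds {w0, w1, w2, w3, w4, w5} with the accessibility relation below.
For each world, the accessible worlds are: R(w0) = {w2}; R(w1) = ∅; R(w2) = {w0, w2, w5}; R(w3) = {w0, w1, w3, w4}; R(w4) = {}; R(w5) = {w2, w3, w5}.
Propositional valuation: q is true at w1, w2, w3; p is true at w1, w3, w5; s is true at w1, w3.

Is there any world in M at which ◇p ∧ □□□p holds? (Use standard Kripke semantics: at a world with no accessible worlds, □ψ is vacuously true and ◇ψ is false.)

Recall that □ψ holds at a world iff ψ holds at every accessible world, and ◇ψ holds iff ψ holds at some accessible world.
Let φ = ◇p ∧ □□□p. Evaluate φ at each world:
  w0 (successors {w2}): φ is false.
  w1 (successors ∅): φ is false.
  w2 (successors {w0, w2, w5}): φ is false.
  w3 (successors {w0, w1, w3, w4}): φ is false.
  w4 (successors ∅): φ is false.
  w5 (successors {w2, w3, w5}): φ is false.
For instance, at w3:
  At w3: ◇p is true, □□□p is false, so ◇p ∧ □□□p is false.
    At w3: ◇p requires p at some successor in {w0, w1, w3, w4}.
      p holds at w1, so ◇p is true at w3.
    At w3: □□□p requires □□p at every successor {w0, w1, w3, w4}.
      □□p fails at w0, so □□□p is false at w3.

No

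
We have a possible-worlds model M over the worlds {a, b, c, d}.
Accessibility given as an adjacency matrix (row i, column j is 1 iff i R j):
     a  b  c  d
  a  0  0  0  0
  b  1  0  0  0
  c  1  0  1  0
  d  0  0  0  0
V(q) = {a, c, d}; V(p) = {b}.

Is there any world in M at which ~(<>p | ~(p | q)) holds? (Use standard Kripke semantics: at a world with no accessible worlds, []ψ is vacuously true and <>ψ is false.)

Yes

Recall that <>ψ holds at a world iff ψ holds at some accessible world.
Let φ = ~(<>p | ~(p | q)). Evaluate φ at each world:
  a (successors ∅): φ is true.
  b (successors {a}): φ is true.
  c (successors {a, c}): φ is true.
  d (successors ∅): φ is true.
Detail at a (witness):
  At a: <>p | ~(p | q) is false, so ~(<>p | ~(p | q)) is true.
    At a: <>p is false, ~(p | q) is false, so <>p | ~(p | q) is false.
      At a: no accessible worlds, so <>p is false.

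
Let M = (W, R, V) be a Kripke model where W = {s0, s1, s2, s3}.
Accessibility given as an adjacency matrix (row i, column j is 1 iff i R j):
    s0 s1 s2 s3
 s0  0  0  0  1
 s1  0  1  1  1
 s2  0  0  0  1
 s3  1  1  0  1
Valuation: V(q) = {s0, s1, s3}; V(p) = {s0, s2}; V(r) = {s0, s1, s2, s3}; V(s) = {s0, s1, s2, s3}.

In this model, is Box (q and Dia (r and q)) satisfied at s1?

Recall that Box ψ holds at a world iff ψ holds at every accessible world, and Dia ψ holds iff ψ holds at some accessible world.
At s1: Box (q and Dia (r and q)) requires q and Dia (r and q) at every successor {s1, s2, s3}.
  q and Dia (r and q) fails at s2, so Box (q and Dia (r and q)) is false at s1.
    At s2: q is false, Dia (r and q) is true, so q and Dia (r and q) is false.
      At s2: Dia (r and q) requires r and q at some successor in {s3}.
        r and q holds at s3, so Dia (r and q) is true at s2.

No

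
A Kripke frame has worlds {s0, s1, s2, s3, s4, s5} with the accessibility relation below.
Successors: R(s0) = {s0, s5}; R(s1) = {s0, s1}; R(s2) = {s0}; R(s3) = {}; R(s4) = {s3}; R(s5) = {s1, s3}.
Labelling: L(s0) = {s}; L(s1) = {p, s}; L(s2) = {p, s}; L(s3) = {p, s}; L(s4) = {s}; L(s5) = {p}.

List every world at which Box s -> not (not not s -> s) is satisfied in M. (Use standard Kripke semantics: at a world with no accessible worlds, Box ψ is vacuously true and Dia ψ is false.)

s0

Let φ = Box s -> not (not not s -> s). Evaluate φ at each world:
  s0 (successors {s0, s5}): φ is true.
  s1 (successors {s0, s1}): φ is false.
  s2 (successors {s0}): φ is false.
  s3 (successors ∅): φ is false.
  s4 (successors {s3}): φ is false.
  s5 (successors {s1, s3}): φ is false.
For instance, at s1:
  At s1: Box s is true, not (not not s -> s) is false, so Box s -> not (not not s -> s) is false.
    At s1: Box s requires s at every successor {s0, s1}.
      At s0: s is true.
      At s1: s is true.
    So Box s is true at s1.
Satisfying worlds: {s0}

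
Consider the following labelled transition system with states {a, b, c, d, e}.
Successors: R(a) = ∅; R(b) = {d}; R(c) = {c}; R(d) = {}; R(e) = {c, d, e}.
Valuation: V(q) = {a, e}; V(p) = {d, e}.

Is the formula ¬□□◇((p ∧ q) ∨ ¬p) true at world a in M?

No

At a: □□◇((p ∧ q) ∨ ¬p) is true, so ¬□□◇((p ∧ q) ∨ ¬p) is false.
  At a: no accessible worlds, so □□◇((p ∧ q) ∨ ¬p) holds vacuously.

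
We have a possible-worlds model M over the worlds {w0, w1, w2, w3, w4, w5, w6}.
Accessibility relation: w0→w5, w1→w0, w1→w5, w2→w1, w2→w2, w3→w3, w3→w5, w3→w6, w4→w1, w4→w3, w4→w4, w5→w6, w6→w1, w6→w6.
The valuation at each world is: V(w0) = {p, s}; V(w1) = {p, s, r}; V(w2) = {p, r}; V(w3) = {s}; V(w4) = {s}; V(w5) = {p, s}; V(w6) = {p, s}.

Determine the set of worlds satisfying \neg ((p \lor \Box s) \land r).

Let φ = \neg ((p \lor \Box s) \land r). Evaluate φ at each world:
  w0 (successors {w5}): φ is true.
  w1 (successors {w0, w5}): φ is false.
  w2 (successors {w1, w2}): φ is false.
  w3 (successors {w3, w5, w6}): φ is true.
  w4 (successors {w1, w3, w4}): φ is true.
  w5 (successors {w6}): φ is true.
  w6 (successors {w1, w6}): φ is true.
For instance, at w6:
  At w6: (p \lor \Box s) \land r is false, so \neg ((p \lor \Box s) \land r) is true.
    At w6: p \lor \Box s is true, r is false, so (p \lor \Box s) \land r is false.
      At w6: p is true, \Box s is true, so p \lor \Box s is true.
Satisfying worlds: {w0, w3, w4, w5, w6}

w0, w3, w4, w5, w6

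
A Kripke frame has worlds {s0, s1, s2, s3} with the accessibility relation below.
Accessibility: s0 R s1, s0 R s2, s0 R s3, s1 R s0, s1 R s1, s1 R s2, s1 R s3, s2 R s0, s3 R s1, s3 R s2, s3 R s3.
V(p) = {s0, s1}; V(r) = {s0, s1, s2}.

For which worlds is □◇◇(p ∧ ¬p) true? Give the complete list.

Let φ = □◇◇(p ∧ ¬p). Evaluate φ at each world:
  s0 (successors {s1, s2, s3}): φ is false.
  s1 (successors {s0, s1, s2, s3}): φ is false.
  s2 (successors {s0}): φ is false.
  s3 (successors {s1, s2, s3}): φ is false.
For instance, at s2:
  At s2: □◇◇(p ∧ ¬p) requires ◇◇(p ∧ ¬p) at every successor {s0}.
    ◇◇(p ∧ ¬p) fails at s0, so □◇◇(p ∧ ¬p) is false at s2.
      At s0: ◇◇(p ∧ ¬p) requires ◇(p ∧ ¬p) at some successor in {s1, s2, s3}.
        At s1: ◇(p ∧ ¬p) is false.
        At s2: ◇(p ∧ ¬p) is false.
        At s3: ◇(p ∧ ¬p) is false.
      So ◇◇(p ∧ ¬p) is false at s0.
Satisfying worlds: none.

none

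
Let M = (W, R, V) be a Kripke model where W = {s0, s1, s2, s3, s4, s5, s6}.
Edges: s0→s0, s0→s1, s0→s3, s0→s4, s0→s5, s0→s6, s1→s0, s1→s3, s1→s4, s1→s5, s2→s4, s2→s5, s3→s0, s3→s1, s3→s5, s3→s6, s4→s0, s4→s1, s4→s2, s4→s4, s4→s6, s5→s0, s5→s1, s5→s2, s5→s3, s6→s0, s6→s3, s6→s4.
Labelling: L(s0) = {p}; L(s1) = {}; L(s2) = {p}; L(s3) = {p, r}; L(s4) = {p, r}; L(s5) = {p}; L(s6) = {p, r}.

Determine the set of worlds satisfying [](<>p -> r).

Let φ = [](<>p -> r). Evaluate φ at each world:
  s0 (successors {s0, s1, s3, s4, s5, s6}): φ is false.
  s1 (successors {s0, s3, s4, s5}): φ is false.
  s2 (successors {s4, s5}): φ is false.
  s3 (successors {s0, s1, s5, s6}): φ is false.
  s4 (successors {s0, s1, s2, s4, s6}): φ is false.
  s5 (successors {s0, s1, s2, s3}): φ is false.
  s6 (successors {s0, s3, s4}): φ is false.
For instance, at s3:
  At s3: [](<>p -> r) requires <>p -> r at every successor {s0, s1, s5, s6}.
    <>p -> r fails at s0, so [](<>p -> r) is false at s3.
      At s0: <>p is true, r is false, so <>p -> r is false.
Satisfying worlds: none.

none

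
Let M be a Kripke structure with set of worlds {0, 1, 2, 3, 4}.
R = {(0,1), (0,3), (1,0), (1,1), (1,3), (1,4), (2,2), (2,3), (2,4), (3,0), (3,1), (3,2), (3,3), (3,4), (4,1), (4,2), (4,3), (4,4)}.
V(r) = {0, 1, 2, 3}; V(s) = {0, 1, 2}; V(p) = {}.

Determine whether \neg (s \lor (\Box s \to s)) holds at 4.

At 4: s \lor (\Box s \to s) is true, so \neg (s \lor (\Box s \to s)) is false.
  At 4: s is false, \Box s \to s is true, so s \lor (\Box s \to s) is true.
    At 4: \Box s is false, s is false, so \Box s \to s is true.
      At 4: \Box s requires s at every successor {1, 2, 3, 4}.
        s fails at 3, so \Box s is false at 4.

No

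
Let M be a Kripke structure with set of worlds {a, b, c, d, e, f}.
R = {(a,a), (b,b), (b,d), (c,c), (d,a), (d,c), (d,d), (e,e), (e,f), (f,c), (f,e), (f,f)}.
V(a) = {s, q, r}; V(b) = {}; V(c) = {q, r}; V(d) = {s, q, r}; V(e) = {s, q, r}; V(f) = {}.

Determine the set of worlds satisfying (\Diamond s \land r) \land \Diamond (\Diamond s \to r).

a, d, e

Let φ = (\Diamond s \land r) \land \Diamond (\Diamond s \to r). Evaluate φ at each world:
  a (successors {a}): φ is true.
  b (successors {b, d}): φ is false.
  c (successors {c}): φ is false.
  d (successors {a, c, d}): φ is true.
  e (successors {e, f}): φ is true.
  f (successors {c, e, f}): φ is false.
For instance, at c:
  At c: \Diamond s \land r is false, \Diamond (\Diamond s \to r) is true, so (\Diamond s \land r) \land \Diamond (\Diamond s \to r) is false.
    At c: \Diamond s is false, r is true, so \Diamond s \land r is false.
      At c: \Diamond s requires s at some successor in {c}.
        At c: s is false.
      So \Diamond s is false at c.
    At c: \Diamond (\Diamond s \to r) requires \Diamond s \to r at some successor in {c}.
      \Diamond s \to r holds at c, so \Diamond (\Diamond s \to r) is true at c.
Satisfying worlds: {a, d, e}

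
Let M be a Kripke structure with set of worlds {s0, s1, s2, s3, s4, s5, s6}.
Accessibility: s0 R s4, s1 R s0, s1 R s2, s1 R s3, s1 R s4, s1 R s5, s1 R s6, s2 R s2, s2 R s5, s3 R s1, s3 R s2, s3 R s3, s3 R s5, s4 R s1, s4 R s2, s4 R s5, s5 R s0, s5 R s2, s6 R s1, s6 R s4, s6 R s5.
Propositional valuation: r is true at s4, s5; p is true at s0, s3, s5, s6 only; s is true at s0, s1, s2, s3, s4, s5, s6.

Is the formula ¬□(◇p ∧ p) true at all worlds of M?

Let φ = ¬□(◇p ∧ p). Evaluate φ at each world:
  s0 (successors {s4}): φ is true.
  s1 (successors {s0, s2, s3, s4, s5, s6}): φ is true.
  s2 (successors {s2, s5}): φ is true.
  s3 (successors {s1, s2, s3, s5}): φ is true.
  s4 (successors {s1, s2, s5}): φ is true.
  s5 (successors {s0, s2}): φ is true.
  s6 (successors {s1, s4, s5}): φ is true.
For instance, at s3:
  At s3: □(◇p ∧ p) is false, so ¬□(◇p ∧ p) is true.
    At s3: □(◇p ∧ p) requires ◇p ∧ p at every successor {s1, s2, s3, s5}.
      ◇p ∧ p fails at s1, so □(◇p ∧ p) is false at s3.

Yes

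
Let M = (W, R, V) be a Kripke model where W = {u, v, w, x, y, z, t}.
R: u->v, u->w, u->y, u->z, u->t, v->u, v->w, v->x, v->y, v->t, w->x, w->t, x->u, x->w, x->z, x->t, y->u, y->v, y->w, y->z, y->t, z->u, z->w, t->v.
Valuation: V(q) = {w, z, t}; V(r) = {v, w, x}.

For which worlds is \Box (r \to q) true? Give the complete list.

x, z

Let φ = \Box (r \to q). Evaluate φ at each world:
  u (successors {v, w, y, z, t}): φ is false.
  v (successors {u, w, x, y, t}): φ is false.
  w (successors {x, t}): φ is false.
  x (successors {u, w, z, t}): φ is true.
  y (successors {u, v, w, z, t}): φ is false.
  z (successors {u, w}): φ is true.
  t (successors {v}): φ is false.
For instance, at x:
  At x: \Box (r \to q) requires r \to q at every successor {u, w, z, t}.
    At u: r \to q is true.
    At w: r \to q is true.
    At z: r \to q is true.
    At t: r \to q is true.
  So \Box (r \to q) is true at x.
Satisfying worlds: {x, z}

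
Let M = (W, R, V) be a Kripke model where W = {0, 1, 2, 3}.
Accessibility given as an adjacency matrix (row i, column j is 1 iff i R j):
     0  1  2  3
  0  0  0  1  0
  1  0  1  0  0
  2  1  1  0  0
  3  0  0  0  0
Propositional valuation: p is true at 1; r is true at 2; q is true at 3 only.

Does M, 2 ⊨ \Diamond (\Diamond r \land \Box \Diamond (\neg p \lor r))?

At 2: \Diamond (\Diamond r \land \Box \Diamond (\neg p \lor r)) requires \Diamond r \land \Box \Diamond (\neg p \lor r) at some successor in {0, 1}.
  \Diamond r \land \Box \Diamond (\neg p \lor r) holds at 0, so \Diamond (\Diamond r \land \Box \Diamond (\neg p \lor r)) is true at 2.
    At 0: \Diamond r is true, \Box \Diamond (\neg p \lor r) is true, so \Diamond r \land \Box \Diamond (\neg p \lor r) is true.
      At 0: \Diamond r requires r at some successor in {2}.
        r holds at 2, so \Diamond r is true at 0.
      At 0: \Box \Diamond (\neg p \lor r) requires \Diamond (\neg p \lor r) at every successor {2}.
        At 2: \Diamond (\neg p \lor r) is true.
      So \Box \Diamond (\neg p \lor r) is true at 0.

Yes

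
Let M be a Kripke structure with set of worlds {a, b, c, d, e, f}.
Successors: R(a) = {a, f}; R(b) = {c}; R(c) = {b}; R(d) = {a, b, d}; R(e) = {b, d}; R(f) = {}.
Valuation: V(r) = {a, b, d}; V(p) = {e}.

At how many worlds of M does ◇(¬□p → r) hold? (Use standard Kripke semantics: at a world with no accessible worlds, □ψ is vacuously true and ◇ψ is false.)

Recall that □ψ holds at a world iff ψ holds at every accessible world, and ◇ψ holds iff ψ holds at some accessible world.
Let φ = ◇(¬□p → r). Evaluate φ at each world:
  a (successors {a, f}): φ is true.
  b (successors {c}): φ is false.
  c (successors {b}): φ is true.
  d (successors {a, b, d}): φ is true.
  e (successors {b, d}): φ is true.
  f (successors ∅): φ is false.
For instance, at b:
  At b: ◇(¬□p → r) requires ¬□p → r at some successor in {c}.
    At c: ¬□p → r is false.
  So ◇(¬□p → r) is false at b.
Satisfying worlds: {a, c, d, e}

4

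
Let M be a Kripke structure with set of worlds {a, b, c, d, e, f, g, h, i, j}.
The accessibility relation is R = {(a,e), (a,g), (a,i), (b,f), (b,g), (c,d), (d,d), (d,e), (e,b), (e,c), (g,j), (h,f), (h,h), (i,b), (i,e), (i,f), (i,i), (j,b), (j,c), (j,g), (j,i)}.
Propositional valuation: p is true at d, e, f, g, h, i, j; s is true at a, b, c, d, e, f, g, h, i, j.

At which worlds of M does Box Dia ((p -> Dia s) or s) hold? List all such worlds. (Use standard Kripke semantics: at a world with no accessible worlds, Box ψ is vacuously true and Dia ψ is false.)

a, c, d, e, f, g, j

Let φ = Box Dia ((p -> Dia s) or s). Evaluate φ at each world:
  a (successors {e, g, i}): φ is true.
  b (successors {f, g}): φ is false.
  c (successors {d}): φ is true.
  d (successors {d, e}): φ is true.
  e (successors {b, c}): φ is true.
  f (successors ∅): φ is true.
  g (successors {j}): φ is true.
  h (successors {f, h}): φ is false.
  i (successors {b, e, f, i}): φ is false.
  j (successors {b, c, g, i}): φ is true.
For instance, at h:
  At h: Box Dia ((p -> Dia s) or s) requires Dia ((p -> Dia s) or s) at every successor {f, h}.
    Dia ((p -> Dia s) or s) fails at f, so Box Dia ((p -> Dia s) or s) is false at h.
      At f: no accessible worlds, so Dia ((p -> Dia s) or s) is false.
Satisfying worlds: {a, c, d, e, f, g, j}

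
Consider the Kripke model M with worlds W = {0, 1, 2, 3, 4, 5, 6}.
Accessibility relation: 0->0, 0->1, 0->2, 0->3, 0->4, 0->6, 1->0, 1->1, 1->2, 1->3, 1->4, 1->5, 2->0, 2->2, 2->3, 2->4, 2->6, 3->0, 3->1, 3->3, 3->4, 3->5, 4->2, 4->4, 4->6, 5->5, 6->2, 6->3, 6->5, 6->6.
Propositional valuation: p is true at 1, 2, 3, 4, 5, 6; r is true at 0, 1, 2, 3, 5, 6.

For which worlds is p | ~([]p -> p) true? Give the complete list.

Recall that []ψ holds at a world iff ψ holds at every accessible world, and <>ψ holds iff ψ holds at some accessible world.
Let φ = p | ~([]p -> p). Evaluate φ at each world:
  0 (successors {0, 1, 2, 3, 4, 6}): φ is false.
  1 (successors {0, 1, 2, 3, 4, 5}): φ is true.
  2 (successors {0, 2, 3, 4, 6}): φ is true.
  3 (successors {0, 1, 3, 4, 5}): φ is true.
  4 (successors {2, 4, 6}): φ is true.
  5 (successors {5}): φ is true.
  6 (successors {2, 3, 5, 6}): φ is true.
For instance, at 0:
  At 0: p is false, ~([]p -> p) is false, so p | ~([]p -> p) is false.
    At 0: []p -> p is true, so ~([]p -> p) is false.
      At 0: []p is false, p is false, so []p -> p is true.
Satisfying worlds: {1, 2, 3, 4, 5, 6}

1, 2, 3, 4, 5, 6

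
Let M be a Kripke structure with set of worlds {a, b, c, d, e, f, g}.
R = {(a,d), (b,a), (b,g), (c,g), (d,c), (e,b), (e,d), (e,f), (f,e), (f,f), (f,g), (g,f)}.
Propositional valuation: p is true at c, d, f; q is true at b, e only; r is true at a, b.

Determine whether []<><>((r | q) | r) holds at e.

No

Recall that []ψ holds at a world iff ψ holds at every accessible world, and <>ψ holds iff ψ holds at some accessible world.
At e: []<><>((r | q) | r) requires <><>((r | q) | r) at every successor {b, d, f}.
  <><>((r | q) | r) fails at b, so []<><>((r | q) | r) is false at e.
    At b: <><>((r | q) | r) requires <>((r | q) | r) at some successor in {a, g}.
      At a: <>((r | q) | r) is false.
      At g: <>((r | q) | r) is false.
    So <><>((r | q) | r) is false at b.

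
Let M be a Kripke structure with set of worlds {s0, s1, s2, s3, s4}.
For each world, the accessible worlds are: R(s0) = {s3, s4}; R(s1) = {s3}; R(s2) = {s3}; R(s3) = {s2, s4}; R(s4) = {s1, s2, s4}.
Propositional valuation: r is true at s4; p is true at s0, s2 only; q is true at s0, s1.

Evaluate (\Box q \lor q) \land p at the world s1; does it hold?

At s1: \Box q \lor q is true, p is false, so (\Box q \lor q) \land p is false.
  At s1: \Box q is false, q is true, so \Box q \lor q is true.
    At s1: \Box q requires q at every successor {s3}.
      q fails at s3, so \Box q is false at s1.

No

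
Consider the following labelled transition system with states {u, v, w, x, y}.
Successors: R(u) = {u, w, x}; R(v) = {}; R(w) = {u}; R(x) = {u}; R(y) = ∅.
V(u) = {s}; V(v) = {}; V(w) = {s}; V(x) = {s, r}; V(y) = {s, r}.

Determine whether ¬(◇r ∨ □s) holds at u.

No

At u: ◇r ∨ □s is true, so ¬(◇r ∨ □s) is false.
  At u: ◇r is true, □s is true, so ◇r ∨ □s is true.
    At u: ◇r requires r at some successor in {u, w, x}.
      r holds at x, so ◇r is true at u.
    At u: □s requires s at every successor {u, w, x}.
      At u: s is true.
      At w: s is true.
      At x: s is true.
    So □s is true at u.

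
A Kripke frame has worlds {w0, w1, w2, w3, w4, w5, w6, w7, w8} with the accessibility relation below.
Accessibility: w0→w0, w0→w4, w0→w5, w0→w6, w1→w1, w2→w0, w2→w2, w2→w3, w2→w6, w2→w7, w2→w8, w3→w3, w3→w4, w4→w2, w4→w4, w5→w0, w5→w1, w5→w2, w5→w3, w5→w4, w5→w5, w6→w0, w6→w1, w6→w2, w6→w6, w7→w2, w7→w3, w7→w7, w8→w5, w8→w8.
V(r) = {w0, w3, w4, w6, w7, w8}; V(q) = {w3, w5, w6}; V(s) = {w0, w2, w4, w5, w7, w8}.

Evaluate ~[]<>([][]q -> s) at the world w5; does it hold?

At w5: []<>([][]q -> s) is true, so ~[]<>([][]q -> s) is false.
  At w5: []<>([][]q -> s) requires <>([][]q -> s) at every successor {w0, w1, w2, w3, w4, w5}.
    At w0: <>([][]q -> s) is true.
    At w1: <>([][]q -> s) is true.
    At w2: <>([][]q -> s) is true.
    At w3: <>([][]q -> s) is true.
    At w4: <>([][]q -> s) is true.
    At w5: <>([][]q -> s) is true.
  So []<>([][]q -> s) is true at w5.

No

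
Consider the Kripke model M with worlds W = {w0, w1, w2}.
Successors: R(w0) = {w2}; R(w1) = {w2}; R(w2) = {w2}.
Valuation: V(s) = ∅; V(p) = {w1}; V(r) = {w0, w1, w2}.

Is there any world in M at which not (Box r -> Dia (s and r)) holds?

Yes

Recall that Box ψ holds at a world iff ψ holds at every accessible world, and Dia ψ holds iff ψ holds at some accessible world.
Let φ = not (Box r -> Dia (s and r)). Evaluate φ at each world:
  w0 (successors {w2}): φ is true.
  w1 (successors {w2}): φ is true.
  w2 (successors {w2}): φ is true.
Detail at w0 (witness):
  At w0: Box r -> Dia (s and r) is false, so not (Box r -> Dia (s and r)) is true.
    At w0: Box r is true, Dia (s and r) is false, so Box r -> Dia (s and r) is false.
      At w0: Box r requires r at every successor {w2}.
        At w2: r is true.
      So Box r is true at w0.
      At w0: Dia (s and r) requires s and r at some successor in {w2}.
        At w2: s and r is false.
      So Dia (s and r) is false at w0.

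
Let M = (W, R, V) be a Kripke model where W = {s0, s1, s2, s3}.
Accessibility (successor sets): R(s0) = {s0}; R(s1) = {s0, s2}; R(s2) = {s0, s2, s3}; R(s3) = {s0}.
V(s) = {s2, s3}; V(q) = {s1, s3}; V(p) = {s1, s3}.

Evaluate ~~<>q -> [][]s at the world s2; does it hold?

At s2: ~~<>q is true, [][]s is false, so ~~<>q -> [][]s is false.
  At s2: ~<>q is false, so ~~<>q is true.
    At s2: <>q is true, so ~<>q is false.
      At s2: <>q requires q at some successor in {s0, s2, s3}.
        q holds at s3, so <>q is true at s2.
  At s2: [][]s requires []s at every successor {s0, s2, s3}.
    []s fails at s0, so [][]s is false at s2.
      At s0: []s requires s at every successor {s0}.
        s fails at s0, so []s is false at s0.

No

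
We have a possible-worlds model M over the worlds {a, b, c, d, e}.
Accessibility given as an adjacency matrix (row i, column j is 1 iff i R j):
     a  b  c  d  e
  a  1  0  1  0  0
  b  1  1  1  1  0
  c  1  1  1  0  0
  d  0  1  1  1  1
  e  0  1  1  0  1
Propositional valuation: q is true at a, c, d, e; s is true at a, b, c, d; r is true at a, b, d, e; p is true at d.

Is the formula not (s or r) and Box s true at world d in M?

At d: not (s or r) is false, Box s is false, so not (s or r) and Box s is false.
  At d: Box s requires s at every successor {b, c, d, e}.
    s fails at e, so Box s is false at d.

No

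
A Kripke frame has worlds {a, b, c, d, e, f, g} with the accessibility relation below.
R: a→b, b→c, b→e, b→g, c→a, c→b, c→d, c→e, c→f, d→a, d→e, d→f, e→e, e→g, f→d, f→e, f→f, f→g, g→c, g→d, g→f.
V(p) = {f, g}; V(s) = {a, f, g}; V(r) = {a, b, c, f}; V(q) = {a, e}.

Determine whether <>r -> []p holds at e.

Yes

Recall that []ψ holds at a world iff ψ holds at every accessible world, and <>ψ holds iff ψ holds at some accessible world.
At e: <>r is false, []p is false, so <>r -> []p is true.
  At e: <>r requires r at some successor in {e, g}.
    At e: r is false.
    At g: r is false.
  So <>r is false at e.
  At e: []p requires p at every successor {e, g}.
    p fails at e, so []p is false at e.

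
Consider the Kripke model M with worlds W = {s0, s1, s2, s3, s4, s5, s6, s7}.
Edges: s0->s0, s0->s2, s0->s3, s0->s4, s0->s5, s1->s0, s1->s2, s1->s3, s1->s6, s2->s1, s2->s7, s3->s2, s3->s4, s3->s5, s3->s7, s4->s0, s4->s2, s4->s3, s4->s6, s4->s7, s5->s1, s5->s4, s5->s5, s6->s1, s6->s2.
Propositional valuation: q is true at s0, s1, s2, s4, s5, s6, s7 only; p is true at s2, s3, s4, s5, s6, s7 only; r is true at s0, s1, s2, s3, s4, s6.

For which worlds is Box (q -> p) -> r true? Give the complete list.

Let φ = Box (q -> p) -> r. Evaluate φ at each world:
  s0 (successors {s0, s2, s3, s4, s5}): φ is true.
  s1 (successors {s0, s2, s3, s6}): φ is true.
  s2 (successors {s1, s7}): φ is true.
  s3 (successors {s2, s4, s5, s7}): φ is true.
  s4 (successors {s0, s2, s3, s6, s7}): φ is true.
  s5 (successors {s1, s4, s5}): φ is true.
  s6 (successors {s1, s2}): φ is true.
  s7 (successors ∅): φ is false.
For instance, at s2:
  At s2: Box (q -> p) is false, r is true, so Box (q -> p) -> r is true.
    At s2: Box (q -> p) requires q -> p at every successor {s1, s7}.
      q -> p fails at s1, so Box (q -> p) is false at s2.
Satisfying worlds: {s0, s1, s2, s3, s4, s5, s6}

s0, s1, s2, s3, s4, s5, s6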